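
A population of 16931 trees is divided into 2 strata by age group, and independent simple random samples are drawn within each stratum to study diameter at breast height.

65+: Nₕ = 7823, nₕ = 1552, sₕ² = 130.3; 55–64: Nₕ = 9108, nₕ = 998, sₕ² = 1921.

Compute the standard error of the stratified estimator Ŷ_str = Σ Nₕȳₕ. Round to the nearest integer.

12095

Var(Ŷ_str) = Σₕ Nₕ²(1 − fₕ)sₕ²/nₕ.
65+: 7823²·(1 − 1552/7823)·130.3/1552 = 4.1187253 × 10^6.
55–64: 9108²·(1 − 998/9108)·1921/998 = 1.4218072 × 10^8.
Sum = 1.4629945 × 10^8.
SE = √(1.4629945 × 10^8) = 12095.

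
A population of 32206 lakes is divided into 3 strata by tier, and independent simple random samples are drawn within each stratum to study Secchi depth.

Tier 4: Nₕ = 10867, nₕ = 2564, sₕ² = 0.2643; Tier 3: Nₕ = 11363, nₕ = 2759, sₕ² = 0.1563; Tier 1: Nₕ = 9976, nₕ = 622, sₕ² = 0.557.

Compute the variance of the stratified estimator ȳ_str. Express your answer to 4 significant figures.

Var(ȳ_str) = Σₕ Wₕ²(1 − fₕ)sₕ²/nₕ with Wₕ = Nₕ/N, N = 32206.
Tier 4: Wₕ = 0.33742160; term = 0.33742160²·(1 − 0.23594368)·0.2643/2564 = 8.967064 × 10^-6.
Tier 3: Wₕ = 0.35282246; term = 0.35282246²·(1 − 0.24280560)·0.1563/2759 = 5.339826 × 10^-6.
Tier 1: Wₕ = 0.30975595; term = 0.30975595²·(1 − 0.06234964)·0.557/622 = 8.0564745 × 10^-5.
Sum = 9.4871635 × 10^-5.

9.487 × 10^-5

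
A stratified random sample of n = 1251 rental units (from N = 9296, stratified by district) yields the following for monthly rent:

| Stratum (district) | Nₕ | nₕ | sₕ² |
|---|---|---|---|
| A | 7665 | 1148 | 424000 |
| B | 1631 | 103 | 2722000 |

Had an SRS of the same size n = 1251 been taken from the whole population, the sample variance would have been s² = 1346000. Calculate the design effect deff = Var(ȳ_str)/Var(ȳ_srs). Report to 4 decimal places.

Var(ȳ_str) = Σ Wₕ²(1−fₕ)sₕ²/nₕ with Wₕ = Nₕ/9296:
  A: (7665/9296)²·(1−1148/7665)·424000/1148 = 213.49692
  B: (1631/9296)²·(1−103/1631)·2722000/103 = 762.14215
  → Var(ȳ_str) = 975.63907.
Var(ȳ_srs) = (1 − 1251/9296)·1346000/1251 = 931.14579.
deff = 975.63907 / 931.14579 = 1.0478.

1.0478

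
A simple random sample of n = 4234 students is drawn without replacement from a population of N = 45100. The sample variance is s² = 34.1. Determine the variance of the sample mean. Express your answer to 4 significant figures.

Under SRS without replacement, Var(ȳ) = (1 − f)·s²/n with f = n/N = 4234/45100 = 0.09388027.
Var(ȳ) = (1 − 0.09388027)·34.1/4234 = 0.90611973·0.0080538498 = 0.0072977522.

0.007298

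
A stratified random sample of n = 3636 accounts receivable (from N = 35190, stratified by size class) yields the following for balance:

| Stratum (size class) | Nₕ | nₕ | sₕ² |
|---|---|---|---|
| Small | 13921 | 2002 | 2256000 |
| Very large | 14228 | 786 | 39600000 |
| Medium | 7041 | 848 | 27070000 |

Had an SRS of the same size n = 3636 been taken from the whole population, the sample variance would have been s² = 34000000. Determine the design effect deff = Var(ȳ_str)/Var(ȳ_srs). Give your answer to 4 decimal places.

1.0801

Var(ȳ_str) = Σ Wₕ²(1−fₕ)sₕ²/nₕ with Wₕ = Nₕ/35190:
  Small: (13921/35190)²·(1−2002/13921)·2256000/2002 = 150.9895
  Very large: (14228/35190)²·(1−786/14228)·39600000/786 = 7781.1154
  Medium: (7041/35190)²·(1−848/7041)·27070000/848 = 1124.0595
  → Var(ȳ_str) = 9056.1644.
Var(ȳ_srs) = (1 − 3636/35190)·34000000/3636 = 8384.7515.
deff = 9056.1644 / 8384.7515 = 1.0801.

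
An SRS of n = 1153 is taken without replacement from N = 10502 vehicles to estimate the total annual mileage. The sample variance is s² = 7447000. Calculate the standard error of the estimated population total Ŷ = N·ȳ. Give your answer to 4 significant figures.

796300

Var(Ŷ) = N²·Var(ȳ) = N²·(1 − n/N)·s²/n.
f = 1153/10502 = 0.10978861; Var(ȳ) = 0.89021139·7447000/1153 = 5749.7001.
Var(Ŷ) = 10502² · 5749.7001 = 6.3414595 × 10^11.
SE(Ŷ) = √(6.3414595 × 10^11) = 796300.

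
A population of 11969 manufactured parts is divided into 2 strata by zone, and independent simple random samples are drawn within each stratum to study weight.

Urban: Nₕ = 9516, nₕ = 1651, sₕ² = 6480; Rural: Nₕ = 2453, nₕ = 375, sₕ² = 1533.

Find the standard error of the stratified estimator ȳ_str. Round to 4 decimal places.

Var(ȳ_str) = Σₕ Wₕ²(1 − fₕ)sₕ²/nₕ with Wₕ = Nₕ/N, N = 11969.
Urban: Wₕ = 0.79505389; term = 0.79505389²·(1 − 0.17349727)·6480/1651 = 2.0505264.
Rural: Wₕ = 0.20494611; term = 0.20494611²·(1 − 0.15287403)·1533/375 = 0.14545821.
Sum = 2.1959846.
SE = √(2.1959846) = 1.4819.

1.4819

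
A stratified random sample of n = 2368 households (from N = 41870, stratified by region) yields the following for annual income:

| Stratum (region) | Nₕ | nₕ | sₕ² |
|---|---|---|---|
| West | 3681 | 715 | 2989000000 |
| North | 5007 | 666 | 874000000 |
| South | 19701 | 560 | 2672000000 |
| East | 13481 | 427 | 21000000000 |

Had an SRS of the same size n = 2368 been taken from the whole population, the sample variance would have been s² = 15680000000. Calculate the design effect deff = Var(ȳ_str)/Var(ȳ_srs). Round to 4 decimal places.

0.9613

Var(ȳ_str) = Σ Wₕ²(1−fₕ)sₕ²/nₕ with Wₕ = Nₕ/41870:
  West: (3681/41870)²·(1−715/3681)·2989000000/715 = 26034.6
  North: (5007/41870)²·(1−666/5007)·874000000/666 = 16270.416
  South: (19701/41870)²·(1−560/19701)·2672000000/560 = 1.0263498 × 10^6
  East: (13481/41870)²·(1−427/13481)·21000000000/427 = 4.9368646 × 10^6
  → Var(ȳ_str) = 6.0055194 × 10^6.
Var(ȳ_srs) = (1 − 2368/41870)·15680000000/2368 = 6.2471291 × 10^6.
deff = (6.0055194 × 10^6) / (6.2471291 × 10^6) = 0.9613.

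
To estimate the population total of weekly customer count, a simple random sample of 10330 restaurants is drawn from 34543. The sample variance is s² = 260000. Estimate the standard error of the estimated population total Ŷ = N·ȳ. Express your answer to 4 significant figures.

145100

Var(Ŷ) = N²·Var(ȳ) = N²·(1 − n/N)·s²/n.
f = 10330/34543 = 0.29904756; Var(ȳ) = 0.70095244·260000/10330 = 17.642559.
Var(Ŷ) = 34543² · 17.642559 = 2.1051434 × 10^10.
SE(Ŷ) = √(2.1051434 × 10^10) = 145100.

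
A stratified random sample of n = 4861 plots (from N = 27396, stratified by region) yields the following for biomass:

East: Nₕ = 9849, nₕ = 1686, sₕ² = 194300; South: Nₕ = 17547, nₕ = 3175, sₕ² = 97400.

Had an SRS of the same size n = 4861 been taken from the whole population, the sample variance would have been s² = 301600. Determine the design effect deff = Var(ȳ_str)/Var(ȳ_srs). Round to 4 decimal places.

Var(ȳ_str) = Σ Wₕ²(1−fₕ)sₕ²/nₕ with Wₕ = Nₕ/27396:
  East: (9849/27396)²·(1−1686/9849)·194300/1686 = 12.344766
  South: (17547/27396)²·(1−3175/17547)·97400/3175 = 10.307682
  → Var(ȳ_str) = 22.652448.
Var(ȳ_srs) = (1 − 4861/27396)·301600/4861 = 51.03594.
deff = 22.652448 / 51.03594 = 0.4439.

0.4439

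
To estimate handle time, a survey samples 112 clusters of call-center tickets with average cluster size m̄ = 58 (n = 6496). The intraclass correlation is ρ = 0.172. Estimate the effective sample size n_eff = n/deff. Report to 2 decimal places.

601.26

deff = 1 + (58 − 1)·0.172 = 1 + 9.804 = 10.804.
n_eff = 6496 / 10.804 = 601.26.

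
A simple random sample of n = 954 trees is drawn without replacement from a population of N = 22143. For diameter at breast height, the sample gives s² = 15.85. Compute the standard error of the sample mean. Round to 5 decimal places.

0.12609

Under SRS without replacement, Var(ȳ) = (1 − f)·s²/n with f = n/N = 954/22143 = 0.04308359.
Var(ȳ) = (1 − 0.04308359)·15.85/954 = 0.95691641·0.016614256 = 0.015898454.
SE(ȳ) = √(0.015898454) = 0.12609.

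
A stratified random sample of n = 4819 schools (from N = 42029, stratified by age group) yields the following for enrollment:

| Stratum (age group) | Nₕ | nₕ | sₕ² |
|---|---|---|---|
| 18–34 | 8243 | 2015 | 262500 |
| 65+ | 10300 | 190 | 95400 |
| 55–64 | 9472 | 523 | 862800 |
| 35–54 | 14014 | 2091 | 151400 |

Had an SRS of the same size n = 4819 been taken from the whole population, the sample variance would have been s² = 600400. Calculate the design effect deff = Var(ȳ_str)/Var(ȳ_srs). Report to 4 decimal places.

1.0824

Var(ȳ_str) = Σ Wₕ²(1−fₕ)sₕ²/nₕ with Wₕ = Nₕ/42029:
  18–34: (8243/42029)²·(1−2015/8243)·262500/2015 = 3.7860823
  65+: (10300/42029)²·(1−190/10300)·95400/190 = 29.599545
  55–64: (9472/42029)²·(1−523/9472)·862800/523 = 79.163781
  35–54: (14014/42029)²·(1−2091/14014)·151400/2091 = 6.8489088
  → Var(ȳ_str) = 119.39832.
Var(ȳ_srs) = (1 − 4819/42029)·600400/4819 = 110.30479.
deff = 119.39832 / 110.30479 = 1.0824.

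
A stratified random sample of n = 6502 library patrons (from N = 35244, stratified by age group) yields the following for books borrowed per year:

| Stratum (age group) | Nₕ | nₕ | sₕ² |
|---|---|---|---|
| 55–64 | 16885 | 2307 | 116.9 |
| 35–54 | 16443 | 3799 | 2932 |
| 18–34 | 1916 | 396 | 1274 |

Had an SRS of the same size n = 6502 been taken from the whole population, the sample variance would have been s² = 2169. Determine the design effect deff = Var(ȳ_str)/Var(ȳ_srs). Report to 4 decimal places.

0.5395

Var(ȳ_str) = Σ Wₕ²(1−fₕ)sₕ²/nₕ with Wₕ = Nₕ/35244:
  55–64: (16885/35244)²·(1−2307/16885)·116.9/2307 = 0.010041429
  35–54: (16443/35244)²·(1−3799/16443)·2932/3799 = 0.12917838
  18–34: (1916/35244)²·(1−396/1916)·1274/396 = 0.0075429799
  → Var(ȳ_str) = 0.14676279.
Var(ȳ_srs) = (1 − 6502/35244)·2169/6502 = 0.27204727.
deff = 0.14676279 / 0.27204727 = 0.5395.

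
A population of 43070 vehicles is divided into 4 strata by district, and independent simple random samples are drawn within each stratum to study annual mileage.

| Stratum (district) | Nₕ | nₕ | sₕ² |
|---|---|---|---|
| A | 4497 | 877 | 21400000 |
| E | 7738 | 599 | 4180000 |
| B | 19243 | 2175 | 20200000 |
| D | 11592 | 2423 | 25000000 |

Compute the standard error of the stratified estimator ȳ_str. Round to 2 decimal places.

51.55

Var(ȳ_str) = Σₕ Wₕ²(1 − fₕ)sₕ²/nₕ with Wₕ = Nₕ/N, N = 43070.
A: Wₕ = 0.10441142; term = 0.10441142²·(1 − 0.19501890)·21400000/877 = 214.13906.
E: Wₕ = 0.17966102; term = 0.17966102²·(1 − 0.07741018)·4180000/599 = 207.8097.
B: Wₕ = 0.44678430; term = 0.44678430²·(1 − 0.11302811)·20200000/2175 = 1644.3633.
D: Wₕ = 0.26914326; term = 0.26914326²·(1 − 0.20902346)·25000000/2423 = 591.17655.
Sum = 2657.4886.
SE = √(2657.4886) = 51.55.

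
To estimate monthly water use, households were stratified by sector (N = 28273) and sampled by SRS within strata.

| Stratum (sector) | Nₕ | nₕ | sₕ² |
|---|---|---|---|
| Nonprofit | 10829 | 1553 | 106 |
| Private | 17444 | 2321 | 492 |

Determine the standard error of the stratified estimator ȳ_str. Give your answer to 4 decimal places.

0.2802

Var(ȳ_str) = Σₕ Wₕ²(1 − fₕ)sₕ²/nₕ with Wₕ = Nₕ/N, N = 28273.
Nonprofit: Wₕ = 0.38301560; term = 0.38301560²·(1 − 0.14341121)·106/1553 = 0.0085770851.
Private: Wₕ = 0.61698440; term = 0.61698440²·(1 − 0.13305435)·492/2321 = 0.069956844.
Sum = 0.078533929.
SE = √(0.078533929) = 0.2802.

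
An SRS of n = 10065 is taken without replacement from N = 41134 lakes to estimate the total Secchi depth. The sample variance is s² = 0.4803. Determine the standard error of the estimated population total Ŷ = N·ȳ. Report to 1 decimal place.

247.0

Var(Ŷ) = N²·Var(ȳ) = N²·(1 − n/N)·s²/n.
f = 10065/41134 = 0.24468809; Var(ȳ) = 0.75531191·0.4803/10065 = 3.6043349 × 10^-5.
Var(Ŷ) = 41134² · (3.6043349 × 10^-5) = 60985.561.
SE(Ŷ) = √(60985.561) = 247.0.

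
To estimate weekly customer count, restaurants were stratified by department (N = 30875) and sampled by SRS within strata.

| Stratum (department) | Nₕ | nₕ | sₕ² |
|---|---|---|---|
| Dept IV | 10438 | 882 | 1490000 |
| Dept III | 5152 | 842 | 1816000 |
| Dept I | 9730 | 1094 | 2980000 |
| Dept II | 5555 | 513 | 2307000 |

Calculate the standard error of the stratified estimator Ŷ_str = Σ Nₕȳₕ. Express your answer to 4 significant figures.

755800

Var(Ŷ_str) = Σₕ Nₕ²(1 − fₕ)sₕ²/nₕ.
Dept IV: 10438²·(1 − 882/10438)·1490000/882 = 1.6850435 × 10^11.
Dept III: 5152²·(1 − 842/5152)·1816000/842 = 4.7891328 × 10^10.
Dept I: 9730²·(1 − 1094/9730)·2980000/1094 = 2.2888873 × 10^11.
Dept II: 5555²·(1 − 513/5555)·2307000/513 = 1.259555 × 10^11.
Sum = 5.7123991 × 10^11.
SE = √(5.7123991 × 10^11) = 755800.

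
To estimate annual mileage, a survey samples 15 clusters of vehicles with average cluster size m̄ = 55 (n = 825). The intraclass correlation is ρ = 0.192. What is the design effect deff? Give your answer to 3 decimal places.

deff = 1 + (55 − 1)·0.192 = 1 + 10.368 = 11.368.

11.368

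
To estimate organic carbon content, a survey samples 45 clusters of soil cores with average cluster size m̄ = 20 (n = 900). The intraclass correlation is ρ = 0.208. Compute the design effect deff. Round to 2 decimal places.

4.95

deff = 1 + (20 − 1)·0.208 = 1 + 3.952 = 4.952.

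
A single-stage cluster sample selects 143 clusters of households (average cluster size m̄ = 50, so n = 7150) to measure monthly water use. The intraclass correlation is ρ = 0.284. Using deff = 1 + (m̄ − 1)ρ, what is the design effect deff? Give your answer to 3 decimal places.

deff = 1 + (50 − 1)·0.284 = 1 + 13.916 = 14.916.

14.916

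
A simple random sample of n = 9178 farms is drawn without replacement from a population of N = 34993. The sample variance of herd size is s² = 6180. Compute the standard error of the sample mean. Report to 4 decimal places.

0.7048

Under SRS without replacement, Var(ȳ) = (1 − f)·s²/n with f = n/N = 9178/34993 = 0.26228103.
Var(ȳ) = (1 − 0.26228103)·6180/9178 = 0.73771897·0.67334931 = 0.49674256.
SE(ȳ) = √(0.49674256) = 0.7048.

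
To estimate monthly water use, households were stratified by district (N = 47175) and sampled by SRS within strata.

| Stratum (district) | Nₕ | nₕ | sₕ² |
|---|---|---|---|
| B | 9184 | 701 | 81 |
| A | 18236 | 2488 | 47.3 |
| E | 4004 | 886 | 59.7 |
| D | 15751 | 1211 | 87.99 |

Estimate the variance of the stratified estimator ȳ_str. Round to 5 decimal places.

Var(ȳ_str) = Σₕ Wₕ²(1 − fₕ)sₕ²/nₕ with Wₕ = Nₕ/N, N = 47175.
B: Wₕ = 0.19467939; term = 0.19467939²·(1 − 0.07632840)·81/701 = 0.0040450559.
A: Wₕ = 0.38656068; term = 0.38656068²·(1 − 0.13643343)·47.3/2488 = 0.0024532507.
E: Wₕ = 0.08487546; term = 0.08487546²·(1 − 0.22127872)·59.7/886 = 3.779958 × 10^-4.
D: Wₕ = 0.33388447; term = 0.33388447²·(1 − 0.07688401)·87.99/1211 = 0.007477181.
Sum = 0.014353483.

0.01435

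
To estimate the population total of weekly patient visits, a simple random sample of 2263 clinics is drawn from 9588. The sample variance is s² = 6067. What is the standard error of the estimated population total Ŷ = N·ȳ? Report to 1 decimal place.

Var(Ŷ) = N²·Var(ȳ) = N²·(1 − n/N)·s²/n.
f = 2263/9588 = 0.23602420; Var(ȳ) = 0.76397580·6067/2263 = 2.0481844.
Var(Ŷ) = 9588² · 2.0481844 = 1.8828907 × 10^8.
SE(Ŷ) = √(1.8828907 × 10^8) = 13721.8.

13721.8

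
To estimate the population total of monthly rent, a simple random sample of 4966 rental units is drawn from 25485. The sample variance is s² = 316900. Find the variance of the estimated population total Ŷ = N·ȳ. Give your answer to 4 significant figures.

3.337 × 10^10

Var(Ŷ) = N²·Var(ȳ) = N²·(1 − n/N)·s²/n.
f = 4966/25485 = 0.19485972; Var(ȳ) = 0.80514028·316900/4966 = 51.379169.
Var(Ŷ) = 25485² · 51.379169 = 3.3370011 × 10^10.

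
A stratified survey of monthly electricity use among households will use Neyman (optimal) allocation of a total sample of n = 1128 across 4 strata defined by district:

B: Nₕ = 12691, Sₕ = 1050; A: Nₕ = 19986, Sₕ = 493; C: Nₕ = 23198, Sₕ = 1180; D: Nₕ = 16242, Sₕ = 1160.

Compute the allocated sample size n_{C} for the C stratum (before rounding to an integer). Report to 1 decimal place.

445.0

Neyman allocation: nₕ = n·NₕSₕ / Σⱼ NⱼSⱼ.
Σ NⱼSⱼ = 12691·1050 + 19986·493 + 23198·1180 + 16242·1160 = 6.9393008 × 10^7.
n_{C} = 1128·23198·1180 / (6.9393008 × 10^7) = 445.0.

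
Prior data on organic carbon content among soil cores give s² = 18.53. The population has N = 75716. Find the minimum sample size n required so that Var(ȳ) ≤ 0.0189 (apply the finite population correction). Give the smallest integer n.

968

Without fpc, n₀ = s²/D = 18.53/0.0189 = 980.4233.
With fpc, (1 − n/N)·s²/n ≤ D requires n ≥ n₀/(1 + n₀/N) = 980.4233/(1 + 980.4233/75716) = 967.8904.
Rounding up, n = 968.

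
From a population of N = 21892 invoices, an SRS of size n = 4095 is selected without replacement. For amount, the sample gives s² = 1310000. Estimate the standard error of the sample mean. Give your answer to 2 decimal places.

16.13

Under SRS without replacement, Var(ȳ) = (1 − f)·s²/n with f = n/N = 4095/21892 = 0.18705463.
Var(ȳ) = (1 − 0.18705463)·1310000/4095 = 0.81294537·319.90232 = 260.06311.
SE(ȳ) = √(260.06311) = 16.13.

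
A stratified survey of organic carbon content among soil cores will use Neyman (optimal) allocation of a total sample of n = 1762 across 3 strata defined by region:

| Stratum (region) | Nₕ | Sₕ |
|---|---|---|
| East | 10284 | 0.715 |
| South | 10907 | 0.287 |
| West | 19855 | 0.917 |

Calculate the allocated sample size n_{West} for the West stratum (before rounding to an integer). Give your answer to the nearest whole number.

1118

Neyman allocation: nₕ = n·NₕSₕ / Σⱼ NⱼSⱼ.
Σ NⱼSⱼ = 10284·0.715 + 10907·0.287 + 19855·0.917 = 28690.404.
n_{West} = 1762·19855·0.917 / 28690.404 = 1118.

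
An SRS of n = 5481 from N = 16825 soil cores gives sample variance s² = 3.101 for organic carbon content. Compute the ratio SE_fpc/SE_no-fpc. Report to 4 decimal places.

f = n/N = 5481/16825 = 0.32576523.
SE_no-fpc = √(s²/n) = 0.023785976; SE_fpc = √((1−f)s²/n) = 0.019531093.
Ratio = √(1−f) = 0.82111800.

0.8211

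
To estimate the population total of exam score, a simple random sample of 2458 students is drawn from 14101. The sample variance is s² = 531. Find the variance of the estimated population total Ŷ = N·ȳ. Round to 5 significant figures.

Var(Ŷ) = N²·Var(ȳ) = N²·(1 − n/N)·s²/n.
f = 2458/14101 = 0.17431388; Var(ȳ) = 0.82568612·531/2458 = 0.17837239.
Var(Ŷ) = 14101² · 0.17837239 = 3.5467245 × 10^7.

3.5467 × 10^7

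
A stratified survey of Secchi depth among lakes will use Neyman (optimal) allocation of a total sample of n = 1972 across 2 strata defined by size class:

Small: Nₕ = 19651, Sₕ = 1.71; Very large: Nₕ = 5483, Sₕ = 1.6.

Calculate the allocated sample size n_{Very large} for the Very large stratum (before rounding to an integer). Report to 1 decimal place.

408.2

Neyman allocation: nₕ = n·NₕSₕ / Σⱼ NⱼSⱼ.
Σ NⱼSⱼ = 19651·1.71 + 5483·1.6 = 42376.01.
n_{Very large} = 1972·5483·1.6 / 42376.01 = 408.2.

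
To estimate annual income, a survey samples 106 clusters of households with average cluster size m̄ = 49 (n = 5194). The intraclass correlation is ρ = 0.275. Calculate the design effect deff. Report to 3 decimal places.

14.200

deff = 1 + (49 − 1)·0.275 = 1 + 13.2 = 14.2.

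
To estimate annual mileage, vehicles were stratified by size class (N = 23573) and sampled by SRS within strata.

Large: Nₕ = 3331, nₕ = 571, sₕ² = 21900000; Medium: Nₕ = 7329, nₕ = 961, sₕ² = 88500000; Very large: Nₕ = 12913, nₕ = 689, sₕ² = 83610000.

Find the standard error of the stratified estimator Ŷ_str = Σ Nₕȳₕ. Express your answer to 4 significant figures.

Var(Ŷ_str) = Σₕ Nₕ²(1 − fₕ)sₕ²/nₕ.
Large: 3331²·(1 − 571/3331)·21900000/571 = 3.5260764 × 10^11.
Medium: 7329²·(1 − 961/7329)·88500000/961 = 4.2980124 × 10^12.
Very large: 12913²·(1 − 689/12913)·83610000/689 = 1.9154883 × 10^13.
Sum = 2.3805503 × 10^13.
SE = √(2.3805503 × 10^13) = 4.879 × 10^6.

4.879 × 10^6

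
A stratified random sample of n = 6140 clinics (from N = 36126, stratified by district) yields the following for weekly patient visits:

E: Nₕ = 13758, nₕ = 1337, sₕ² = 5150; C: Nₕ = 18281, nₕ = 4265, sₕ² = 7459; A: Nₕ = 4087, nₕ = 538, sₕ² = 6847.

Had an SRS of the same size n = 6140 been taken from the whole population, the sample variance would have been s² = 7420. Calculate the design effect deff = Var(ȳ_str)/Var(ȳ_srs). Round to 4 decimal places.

0.9861

Var(ȳ_str) = Σ Wₕ²(1−fₕ)sₕ²/nₕ with Wₕ = Nₕ/36126:
  E: (13758/36126)²·(1−1337/13758)·5150/1337 = 0.50436847
  C: (18281/36126)²·(1−4265/18281)·7459/4265 = 0.34335696
  A: (4087/36126)²·(1−538/4087)·6847/538 = 0.14144543
  → Var(ȳ_str) = 0.98917086.
Var(ȳ_srs) = (1 − 6140/36126)·7420/6140 = 1.0030768.
deff = 0.98917086 / 1.0030768 = 0.9861.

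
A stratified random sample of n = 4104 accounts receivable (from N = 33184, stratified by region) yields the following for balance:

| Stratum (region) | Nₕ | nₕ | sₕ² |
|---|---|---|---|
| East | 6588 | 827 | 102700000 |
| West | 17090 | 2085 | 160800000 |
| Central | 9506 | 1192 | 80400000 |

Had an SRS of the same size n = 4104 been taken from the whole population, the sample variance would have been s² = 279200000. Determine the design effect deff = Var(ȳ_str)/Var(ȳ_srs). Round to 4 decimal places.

Var(ȳ_str) = Σ Wₕ²(1−fₕ)sₕ²/nₕ with Wₕ = Nₕ/33184:
  East: (6588/33184)²·(1−827/6588)·102700000/827 = 4280.1494
  West: (17090/33184)²·(1−2085/17090)·160800000/2085 = 17959.762
  Central: (9506/33184)²·(1−1192/9506)·80400000/1192 = 4840.9451
  → Var(ȳ_str) = 27080.857.
Var(ȳ_srs) = (1 − 4104/33184)·279200000/4104 = 59617.496.
deff = 27080.857 / 59617.496 = 0.4542.

0.4542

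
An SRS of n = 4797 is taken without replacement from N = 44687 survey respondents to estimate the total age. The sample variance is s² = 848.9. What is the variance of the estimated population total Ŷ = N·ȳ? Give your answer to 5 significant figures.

3.1545 × 10^8

Var(Ŷ) = N²·Var(ȳ) = N²·(1 − n/N)·s²/n.
f = 4797/44687 = 0.10734666; Var(ȳ) = 0.89265334·848.9/4797 = 0.15796819.
Var(Ŷ) = 44687² · 0.15796819 = 3.154511 × 10^8.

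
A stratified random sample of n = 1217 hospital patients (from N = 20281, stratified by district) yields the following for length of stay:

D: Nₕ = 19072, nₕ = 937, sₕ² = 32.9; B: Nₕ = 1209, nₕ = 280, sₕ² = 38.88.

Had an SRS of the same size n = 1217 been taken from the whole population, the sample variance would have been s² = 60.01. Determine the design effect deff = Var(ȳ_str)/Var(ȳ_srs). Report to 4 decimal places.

0.6452

Var(ȳ_str) = Σ Wₕ²(1−fₕ)sₕ²/nₕ with Wₕ = Nₕ/20281:
  D: (19072/20281)²·(1−937/19072)·32.9/937 = 0.0295251
  B: (1209/20281)²·(1−280/1209)·38.88/280 = 3.7916785 × 10^-4
  → Var(ȳ_str) = 0.029904268.
Var(ȳ_srs) = (1 − 1217/20281)·60.01/1217 = 0.046350851.
deff = 0.029904268 / 0.046350851 = 0.6452.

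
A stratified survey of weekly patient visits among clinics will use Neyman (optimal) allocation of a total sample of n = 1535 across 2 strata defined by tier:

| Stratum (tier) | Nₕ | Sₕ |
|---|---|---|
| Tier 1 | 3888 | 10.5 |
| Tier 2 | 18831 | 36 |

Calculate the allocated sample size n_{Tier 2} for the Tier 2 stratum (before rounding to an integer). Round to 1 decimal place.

1447.8

Neyman allocation: nₕ = n·NₕSₕ / Σⱼ NⱼSⱼ.
Σ NⱼSⱼ = 3888·10.5 + 18831·36 = 718740.
n_{Tier 2} = 1535·18831·36 / 718740 = 1447.8.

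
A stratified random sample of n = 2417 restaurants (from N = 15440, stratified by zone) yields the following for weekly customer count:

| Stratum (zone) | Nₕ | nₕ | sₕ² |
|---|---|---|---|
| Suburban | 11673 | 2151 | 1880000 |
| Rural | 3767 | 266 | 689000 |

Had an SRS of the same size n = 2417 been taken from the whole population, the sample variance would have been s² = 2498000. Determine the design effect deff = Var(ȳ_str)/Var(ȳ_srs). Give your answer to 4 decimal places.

0.6319

Var(ȳ_str) = Σ Wₕ²(1−fₕ)sₕ²/nₕ with Wₕ = Nₕ/15440:
  Suburban: (11673/15440)²·(1−2151/11673)·1880000/2151 = 407.50553
  Rural: (3767/15440)²·(1−266/3767)·689000/266 = 143.2949
  → Var(ȳ_str) = 550.80043.
Var(ȳ_srs) = (1 − 2417/15440)·2498000/2417 = 871.72505.
deff = 550.80043 / 871.72505 = 0.6319.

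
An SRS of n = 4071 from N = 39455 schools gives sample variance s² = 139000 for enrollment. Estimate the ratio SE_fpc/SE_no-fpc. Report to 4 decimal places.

0.9470

f = n/N = 4071/39455 = 0.10318084.
SE_no-fpc = √(s²/n) = 5.843282; SE_fpc = √((1−f)s²/n) = 5.5336194.
Ratio = √(1−f) = 0.94700536.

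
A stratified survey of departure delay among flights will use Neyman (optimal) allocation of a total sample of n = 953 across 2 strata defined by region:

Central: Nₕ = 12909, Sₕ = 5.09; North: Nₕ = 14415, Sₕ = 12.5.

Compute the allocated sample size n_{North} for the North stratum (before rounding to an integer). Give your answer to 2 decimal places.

698.34

Neyman allocation: nₕ = n·NₕSₕ / Σⱼ NⱼSⱼ.
Σ NⱼSⱼ = 12909·5.09 + 14415·12.5 = 245894.31.
n_{North} = 953·14415·12.5 / 245894.31 = 698.34.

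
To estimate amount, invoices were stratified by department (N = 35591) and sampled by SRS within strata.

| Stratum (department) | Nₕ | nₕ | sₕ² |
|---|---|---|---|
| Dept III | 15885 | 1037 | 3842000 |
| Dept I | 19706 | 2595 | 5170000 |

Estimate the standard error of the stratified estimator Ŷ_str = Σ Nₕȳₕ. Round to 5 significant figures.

Var(Ŷ_str) = Σₕ Nₕ²(1 − fₕ)sₕ²/nₕ.
Dept III: 15885²·(1 − 1037/15885)·3842000/1037 = 8.7384375 × 10^11.
Dept I: 19706²·(1 − 2595/19706)·5170000/2595 = 6.7177997 × 10^11.
Sum = 1.5456237 × 10^12.
SE = √(1.5456237 × 10^12) = 1.2432 × 10^6.

1.2432 × 10^6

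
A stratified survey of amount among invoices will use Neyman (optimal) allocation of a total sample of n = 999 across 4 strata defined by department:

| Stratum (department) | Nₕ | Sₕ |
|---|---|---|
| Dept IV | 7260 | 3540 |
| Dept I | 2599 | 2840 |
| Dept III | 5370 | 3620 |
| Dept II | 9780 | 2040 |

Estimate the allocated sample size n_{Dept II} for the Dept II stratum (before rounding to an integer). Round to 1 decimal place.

Neyman allocation: nₕ = n·NₕSₕ / Σⱼ NⱼSⱼ.
Σ NⱼSⱼ = 7260·3540 + 2599·2840 + 5370·3620 + 9780·2040 = 7.247216 × 10^7.
n_{Dept II} = 999·9780·2040 / (7.247216 × 10^7) = 275.0.

275.0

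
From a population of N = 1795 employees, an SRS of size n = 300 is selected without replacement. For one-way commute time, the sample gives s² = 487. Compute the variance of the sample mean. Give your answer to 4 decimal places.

1.3520

Under SRS without replacement, Var(ȳ) = (1 − f)·s²/n with f = n/N = 300/1795 = 0.16713092.
Var(ȳ) = (1 − 0.16713092)·487/300 = 0.83286908·1.6233333 = 1.3520241.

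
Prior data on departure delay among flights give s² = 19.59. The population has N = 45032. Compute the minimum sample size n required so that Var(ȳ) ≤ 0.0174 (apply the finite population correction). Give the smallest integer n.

1099

Without fpc, n₀ = s²/D = 19.59/0.0174 = 1125.8621.
With fpc, (1 − n/N)·s²/n ≤ D requires n ≥ n₀/(1 + n₀/N) = 1125.8621/(1 + 1125.8621/45032) = 1098.4006.
Rounding up, n = 1099.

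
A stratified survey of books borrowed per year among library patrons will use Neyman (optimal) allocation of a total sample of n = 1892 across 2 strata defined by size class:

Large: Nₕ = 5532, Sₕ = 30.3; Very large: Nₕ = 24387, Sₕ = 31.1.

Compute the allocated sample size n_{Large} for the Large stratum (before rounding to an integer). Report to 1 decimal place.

Neyman allocation: nₕ = n·NₕSₕ / Σⱼ NⱼSⱼ.
Σ NⱼSⱼ = 5532·30.3 + 24387·31.1 = 926055.3.
n_{Large} = 1892·5532·30.3 / 926055.3 = 342.5.

342.5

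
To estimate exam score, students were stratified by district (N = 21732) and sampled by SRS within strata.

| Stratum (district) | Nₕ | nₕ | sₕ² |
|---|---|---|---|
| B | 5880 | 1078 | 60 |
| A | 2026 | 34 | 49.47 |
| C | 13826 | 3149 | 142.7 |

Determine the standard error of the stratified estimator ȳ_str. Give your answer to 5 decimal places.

0.17299

Var(ȳ_str) = Σₕ Wₕ²(1 − fₕ)sₕ²/nₕ with Wₕ = Nₕ/N, N = 21732.
B: Wₕ = 0.27056875; term = 0.27056875²·(1 − 0.18333333)·60/1078 = 0.0033276112.
A: Wₕ = 0.09322658; term = 0.09322658²·(1 − 0.01678184)·49.47/34 = 0.012433471.
C: Wₕ = 0.63620468; term = 0.63620468²·(1 − 0.22775929)·142.7/3149 = 0.014164385.
Sum = 0.029925467.
SE = √(0.029925467) = 0.17299.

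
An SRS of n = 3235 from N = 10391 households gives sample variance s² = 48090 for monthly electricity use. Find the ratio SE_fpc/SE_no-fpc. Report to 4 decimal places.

f = n/N = 3235/10391 = 0.31132711.
SE_no-fpc = √(s²/n) = 3.8555847; SE_fpc = √((1−f)s²/n) = 3.1996077.
Ratio = √(1−f) = 0.82986318.

0.8299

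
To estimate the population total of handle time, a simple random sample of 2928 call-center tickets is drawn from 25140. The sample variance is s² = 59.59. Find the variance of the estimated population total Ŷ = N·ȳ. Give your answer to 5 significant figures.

Var(Ŷ) = N²·Var(ȳ) = N²·(1 − n/N)·s²/n.
f = 2928/25140 = 0.11646778; Var(ȳ) = 0.88353222·59.59/2928 = 0.01798145.
Var(Ŷ) = 25140² · 0.01798145 = 1.1364629 × 10^7.

1.1365 × 10^7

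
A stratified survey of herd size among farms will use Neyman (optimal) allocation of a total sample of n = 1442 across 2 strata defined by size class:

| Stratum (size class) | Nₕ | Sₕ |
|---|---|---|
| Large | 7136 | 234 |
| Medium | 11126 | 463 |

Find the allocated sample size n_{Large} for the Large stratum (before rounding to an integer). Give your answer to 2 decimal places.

353.00

Neyman allocation: nₕ = n·NₕSₕ / Σⱼ NⱼSⱼ.
Σ NⱼSⱼ = 7136·234 + 11126·463 = 6.821162 × 10^6.
n_{Large} = 1442·7136·234 / (6.821162 × 10^6) = 353.00.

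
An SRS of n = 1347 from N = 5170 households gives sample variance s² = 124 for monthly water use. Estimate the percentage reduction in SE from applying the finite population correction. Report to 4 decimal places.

14.0082

f = n/N = 1347/5170 = 0.26054159.
SE_no-fpc = √(s²/n) = 0.30340801; SE_fpc = √((1−f)s²/n) = 0.26090591.
Ratio = √(1−f) = 0.85991768. Reduction = 100·(1 − 0.85991768) = 14.0082%.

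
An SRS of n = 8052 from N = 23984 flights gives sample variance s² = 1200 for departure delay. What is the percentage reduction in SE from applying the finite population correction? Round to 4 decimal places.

18.4969

f = n/N = 8052/23984 = 0.33572382.
SE_no-fpc = √(s²/n) = 0.38604572; SE_fpc = √((1−f)s²/n) = 0.31463938.
Ratio = √(1−f) = 0.81503140. Reduction = 100·(1 − 0.81503140) = 18.4969%.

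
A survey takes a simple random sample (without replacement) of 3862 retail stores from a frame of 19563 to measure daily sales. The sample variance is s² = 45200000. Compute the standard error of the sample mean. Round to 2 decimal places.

96.92

Under SRS without replacement, Var(ȳ) = (1 − f)·s²/n with f = n/N = 3862/19563 = 0.19741348.
Var(ȳ) = (1 − 0.19741348)·45200000/3862 = 0.80258652·11703.78 = 9393.2963.
SE(ȳ) = √(9393.2963) = 96.92.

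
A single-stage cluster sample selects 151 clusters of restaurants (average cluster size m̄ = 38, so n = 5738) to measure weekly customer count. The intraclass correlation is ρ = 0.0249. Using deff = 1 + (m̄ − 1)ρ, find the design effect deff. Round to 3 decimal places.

deff = 1 + (38 − 1)·0.0249 = 1 + 0.9213 = 1.9213.

1.921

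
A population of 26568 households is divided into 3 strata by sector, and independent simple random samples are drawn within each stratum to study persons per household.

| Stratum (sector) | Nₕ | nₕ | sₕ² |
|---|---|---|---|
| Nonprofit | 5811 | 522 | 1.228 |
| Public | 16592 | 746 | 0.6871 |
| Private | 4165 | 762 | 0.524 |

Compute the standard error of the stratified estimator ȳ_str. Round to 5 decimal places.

0.02143

Var(ȳ_str) = Σₕ Wₕ²(1 − fₕ)sₕ²/nₕ with Wₕ = Nₕ/N, N = 26568.
Nonprofit: Wₕ = 0.21872177; term = 0.21872177²·(1 − 0.08982963)·1.228/522 = 1.0243175 × 10^-4.
Public: Wₕ = 0.62451069; term = 0.62451069²·(1 − 0.04496143)·0.6871/746 = 3.4306924 × 10^-4.
Private: Wₕ = 0.15676754; term = 0.15676754²·(1 − 0.18295318)·0.524/762 = 1.3808152 × 10^-5.
Sum = 4.5930914 × 10^-4.
SE = √(4.5930914 × 10^-4) = 0.02143.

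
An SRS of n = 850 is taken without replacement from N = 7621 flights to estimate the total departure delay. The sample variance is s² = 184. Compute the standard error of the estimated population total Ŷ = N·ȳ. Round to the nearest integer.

Var(Ŷ) = N²·Var(ȳ) = N²·(1 − n/N)·s²/n.
f = 850/7621 = 0.11153392; Var(ȳ) = 0.88846608·184/850 = 0.19232678.
Var(Ŷ) = 7621² · 0.19232678 = 1.117027 × 10^7.
SE(Ŷ) = √(1.117027 × 10^7) = 3342.

3342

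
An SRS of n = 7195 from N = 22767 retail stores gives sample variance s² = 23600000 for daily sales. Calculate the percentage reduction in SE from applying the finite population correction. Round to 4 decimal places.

17.2974

f = n/N = 7195/22767 = 0.31602758.
SE_no-fpc = √(s²/n) = 57.27177; SE_fpc = √((1−f)s²/n) = 47.365257.
Ratio = √(1−f) = 0.82702625. Reduction = 100·(1 − 0.82702625) = 17.2974%.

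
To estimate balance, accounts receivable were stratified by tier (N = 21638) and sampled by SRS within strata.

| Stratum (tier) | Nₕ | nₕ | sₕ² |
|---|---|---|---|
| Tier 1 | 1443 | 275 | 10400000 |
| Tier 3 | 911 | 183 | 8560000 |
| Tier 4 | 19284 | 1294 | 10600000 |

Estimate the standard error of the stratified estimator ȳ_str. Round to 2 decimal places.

Var(ȳ_str) = Σₕ Wₕ²(1 − fₕ)sₕ²/nₕ with Wₕ = Nₕ/N, N = 21638.
Tier 1: Wₕ = 0.06668823; term = 0.06668823²·(1 − 0.19057519)·10400000/275 = 136.13682.
Tier 3: Wₕ = 0.04210186; term = 0.04210186²·(1 − 0.20087816)·8560000/183 = 66.257981.
Tier 4: Wₕ = 0.89120991; term = 0.89120991²·(1 − 0.06710226)·10600000/1294 = 6069.6779.
Sum = 6272.0727.
SE = √(6272.0727) = 79.20.

79.20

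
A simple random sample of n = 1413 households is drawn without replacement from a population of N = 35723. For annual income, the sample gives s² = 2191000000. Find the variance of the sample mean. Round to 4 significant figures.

Under SRS without replacement, Var(ȳ) = (1 − f)·s²/n with f = n/N = 1413/35723 = 0.03955435.
Var(ȳ) = (1 − 0.03955435)·2191000000/1413 = 0.96044565·1.5506016 × 10^6 = 1.4892685 × 10^6.

1.489 × 10^6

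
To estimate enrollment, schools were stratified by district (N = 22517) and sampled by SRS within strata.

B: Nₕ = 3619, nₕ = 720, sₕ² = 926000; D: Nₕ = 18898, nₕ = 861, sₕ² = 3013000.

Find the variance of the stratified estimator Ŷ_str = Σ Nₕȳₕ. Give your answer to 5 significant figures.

1.2063 × 10^12

Var(Ŷ_str) = Σₕ Nₕ²(1 − fₕ)sₕ²/nₕ.
B: 3619²·(1 − 720/3619)·926000/720 = 1.349321 × 10^10.
D: 18898²·(1 − 861/18898)·3013000/861 = 1.1928233 × 10^12.
Sum = 1.2063165 × 10^12.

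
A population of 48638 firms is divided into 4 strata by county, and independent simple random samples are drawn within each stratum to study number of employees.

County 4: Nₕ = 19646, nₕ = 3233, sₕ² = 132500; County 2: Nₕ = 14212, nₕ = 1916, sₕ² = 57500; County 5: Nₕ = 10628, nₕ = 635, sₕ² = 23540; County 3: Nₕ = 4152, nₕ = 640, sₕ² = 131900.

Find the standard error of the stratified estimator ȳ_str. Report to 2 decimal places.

3.28

Var(ȳ_str) = Σₕ Wₕ²(1 − fₕ)sₕ²/nₕ with Wₕ = Nₕ/N, N = 48638.
County 4: Wₕ = 0.40392286; term = 0.40392286²·(1 − 0.16456276)·132500/3233 = 5.5862564.
County 2: Wₕ = 0.29219951; term = 0.29219951²·(1 − 0.13481565)·57500/1916 = 2.2168687.
County 5: Wₕ = 0.21851227; term = 0.21851227²·(1 − 0.05974784)·23540/635 = 1.664289.
County 3: Wₕ = 0.08536535; term = 0.08536535²·(1 − 0.15414258)·131900/640 = 1.2703555.
Sum = 10.73777.
SE = √(10.73777) = 3.28.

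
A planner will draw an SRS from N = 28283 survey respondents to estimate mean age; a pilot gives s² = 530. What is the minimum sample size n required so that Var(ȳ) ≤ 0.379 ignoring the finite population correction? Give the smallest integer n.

Without fpc, n₀ = s²/D = 530/0.379 = 1398.4169.
Rounding up, n = 1399.

1399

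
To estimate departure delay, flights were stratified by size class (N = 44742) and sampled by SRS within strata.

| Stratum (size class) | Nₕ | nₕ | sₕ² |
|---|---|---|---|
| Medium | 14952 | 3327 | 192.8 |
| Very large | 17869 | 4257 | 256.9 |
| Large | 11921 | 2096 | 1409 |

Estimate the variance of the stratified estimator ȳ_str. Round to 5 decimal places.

0.05170

Var(ȳ_str) = Σₕ Wₕ²(1 − fₕ)sₕ²/nₕ with Wₕ = Nₕ/N, N = 44742.
Medium: Wₕ = 0.33418265; term = 0.33418265²·(1 − 0.22251204)·192.8/3327 = 0.005031711.
Very large: Wₕ = 0.39937866; term = 0.39937866²·(1 − 0.23823381)·256.9/4257 = 0.0073324964.
Large: Wₕ = 0.26643869; term = 0.26643869²·(1 − 0.17582418)·1409/2096 = 0.039330926.
Sum = 0.051695133.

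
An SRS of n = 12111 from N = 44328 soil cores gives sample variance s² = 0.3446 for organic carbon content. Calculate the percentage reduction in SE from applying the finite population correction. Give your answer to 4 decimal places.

14.7482

f = n/N = 12111/44328 = 0.27321332.
SE_no-fpc = √(s²/n) = 0.0053341796; SE_fpc = √((1−f)s²/n) = 0.0045474833.
Ratio = √(1−f) = 0.85251785. Reduction = 100·(1 − 0.85251785) = 14.7482%.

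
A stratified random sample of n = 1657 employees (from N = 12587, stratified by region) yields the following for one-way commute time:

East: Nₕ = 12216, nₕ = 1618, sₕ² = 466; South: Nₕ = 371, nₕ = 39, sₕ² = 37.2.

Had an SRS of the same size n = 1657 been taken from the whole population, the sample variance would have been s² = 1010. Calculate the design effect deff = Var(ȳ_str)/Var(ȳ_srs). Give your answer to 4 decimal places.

Var(ȳ_str) = Σ Wₕ²(1−fₕ)sₕ²/nₕ with Wₕ = Nₕ/12587:
  East: (12216/12587)²·(1−1618/12216)·466/1618 = 0.23535091
  South: (371/12587)²·(1−39/371)·37.2/39 = 7.4155926 × 10^-4
  → Var(ȳ_str) = 0.23609247.
Var(ȳ_srs) = (1 − 1657/12587)·1010/1657 = 0.52929379.
deff = 0.23609247 / 0.52929379 = 0.4461.

0.4461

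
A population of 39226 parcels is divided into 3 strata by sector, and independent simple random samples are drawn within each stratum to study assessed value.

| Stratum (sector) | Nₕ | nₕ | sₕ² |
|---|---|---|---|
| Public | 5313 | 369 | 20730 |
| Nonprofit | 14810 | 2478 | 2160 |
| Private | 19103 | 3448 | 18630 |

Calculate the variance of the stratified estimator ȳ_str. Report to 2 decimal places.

Var(ȳ_str) = Σₕ Wₕ²(1 − fₕ)sₕ²/nₕ with Wₕ = Nₕ/N, N = 39226.
Public: Wₕ = 0.13544588; term = 0.13544588²·(1 − 0.06945229)·20730/369 = 0.95905423.
Nonprofit: Wₕ = 0.37755570; term = 0.37755570²·(1 − 0.16731938)·2160/2478 = 0.10346488.
Private: Wₕ = 0.48699842; term = 0.48699842²·(1 − 0.18049521)·18630/3448 = 1.0501521.
Sum = 2.1126712.

2.11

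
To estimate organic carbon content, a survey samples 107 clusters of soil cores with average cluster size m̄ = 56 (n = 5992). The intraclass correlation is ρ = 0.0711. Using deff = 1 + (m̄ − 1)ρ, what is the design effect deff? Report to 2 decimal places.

deff = 1 + (56 − 1)·0.0711 = 1 + 3.9105 = 4.9105.

4.91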